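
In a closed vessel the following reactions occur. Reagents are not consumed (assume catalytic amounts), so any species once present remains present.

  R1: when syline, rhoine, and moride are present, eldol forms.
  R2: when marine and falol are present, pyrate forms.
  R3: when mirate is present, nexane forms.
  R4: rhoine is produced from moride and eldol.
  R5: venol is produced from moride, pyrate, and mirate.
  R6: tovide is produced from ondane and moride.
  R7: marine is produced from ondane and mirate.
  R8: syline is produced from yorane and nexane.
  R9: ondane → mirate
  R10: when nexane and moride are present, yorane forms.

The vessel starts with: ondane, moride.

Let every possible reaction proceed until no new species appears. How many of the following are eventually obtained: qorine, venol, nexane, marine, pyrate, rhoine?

2

ondane present → mirate forms (R9).
mirate present → nexane forms (R3).
ondane and mirate present → marine forms (R7).
No rule produces qorine, and it is not given.
venol would need moride, pyrate, and mirate (R5), but pyrate never forms.
nexane: reached.
marine: reached.
pyrate would need marine and falol (R2), but falol never forms.
rhoine would need moride and eldol (R4), but eldol never forms.
Reached: nexane and marine — 2 of the 6.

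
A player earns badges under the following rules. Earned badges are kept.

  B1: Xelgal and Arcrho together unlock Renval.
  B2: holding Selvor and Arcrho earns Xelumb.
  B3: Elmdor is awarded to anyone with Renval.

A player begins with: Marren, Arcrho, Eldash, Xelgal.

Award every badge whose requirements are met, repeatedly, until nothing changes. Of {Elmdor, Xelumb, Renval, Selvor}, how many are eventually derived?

With Xelgal and Arcrho, Renval is earned (B1).
With Renval, Elmdor is earned (B3).
Elmdor: reached.
Xelumb would need Selvor and Arcrho (B2), but Selvor is never earned.
Renval: reached.
No rule produces Selvor, and it is not given.
Reached: Elmdor and Renval — 2 of the 4.

2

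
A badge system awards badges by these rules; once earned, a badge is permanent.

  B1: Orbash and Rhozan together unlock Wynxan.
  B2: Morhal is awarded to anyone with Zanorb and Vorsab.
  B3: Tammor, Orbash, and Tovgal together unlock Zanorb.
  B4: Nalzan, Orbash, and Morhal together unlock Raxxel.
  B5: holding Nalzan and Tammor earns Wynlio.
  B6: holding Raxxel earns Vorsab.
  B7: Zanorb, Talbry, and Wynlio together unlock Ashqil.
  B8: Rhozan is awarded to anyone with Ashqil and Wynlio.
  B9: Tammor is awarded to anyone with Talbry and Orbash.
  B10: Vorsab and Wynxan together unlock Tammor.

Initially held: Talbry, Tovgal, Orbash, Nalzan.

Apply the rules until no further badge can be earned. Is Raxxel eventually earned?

No

Raxxel would need Nalzan, Orbash, and Morhal (B4), but Morhal is never earned.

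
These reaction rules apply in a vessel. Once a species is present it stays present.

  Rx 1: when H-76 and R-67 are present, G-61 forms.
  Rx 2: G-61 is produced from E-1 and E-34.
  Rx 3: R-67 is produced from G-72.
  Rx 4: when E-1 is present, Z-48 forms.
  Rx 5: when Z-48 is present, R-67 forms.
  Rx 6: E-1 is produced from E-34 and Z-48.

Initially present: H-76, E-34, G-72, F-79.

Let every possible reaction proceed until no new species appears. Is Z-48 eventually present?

Z-48 would need E-1 (Rx 4), but E-1 never forms.

No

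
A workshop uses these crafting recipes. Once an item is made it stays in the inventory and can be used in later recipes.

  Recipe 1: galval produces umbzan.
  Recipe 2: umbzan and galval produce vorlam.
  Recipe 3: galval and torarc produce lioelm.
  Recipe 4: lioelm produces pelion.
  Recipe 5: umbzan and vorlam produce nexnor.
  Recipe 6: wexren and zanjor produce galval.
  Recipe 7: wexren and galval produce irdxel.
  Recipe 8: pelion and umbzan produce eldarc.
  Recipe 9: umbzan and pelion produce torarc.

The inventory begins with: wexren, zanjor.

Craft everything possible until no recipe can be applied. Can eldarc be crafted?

No

eldarc would need pelion and umbzan (Recipe 8), but pelion is never obtained.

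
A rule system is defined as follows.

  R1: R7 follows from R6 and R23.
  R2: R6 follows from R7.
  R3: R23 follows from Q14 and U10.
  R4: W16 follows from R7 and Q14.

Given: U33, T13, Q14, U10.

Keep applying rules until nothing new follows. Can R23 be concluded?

Yes

Q14 and U10 hold, so R23 follows (R3).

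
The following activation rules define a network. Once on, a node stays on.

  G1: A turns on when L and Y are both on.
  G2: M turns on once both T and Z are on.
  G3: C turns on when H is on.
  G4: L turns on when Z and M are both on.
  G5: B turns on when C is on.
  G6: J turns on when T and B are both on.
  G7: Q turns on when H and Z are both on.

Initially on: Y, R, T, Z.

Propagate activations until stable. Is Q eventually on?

Q would need H and Z (G7), but H never turns on.

No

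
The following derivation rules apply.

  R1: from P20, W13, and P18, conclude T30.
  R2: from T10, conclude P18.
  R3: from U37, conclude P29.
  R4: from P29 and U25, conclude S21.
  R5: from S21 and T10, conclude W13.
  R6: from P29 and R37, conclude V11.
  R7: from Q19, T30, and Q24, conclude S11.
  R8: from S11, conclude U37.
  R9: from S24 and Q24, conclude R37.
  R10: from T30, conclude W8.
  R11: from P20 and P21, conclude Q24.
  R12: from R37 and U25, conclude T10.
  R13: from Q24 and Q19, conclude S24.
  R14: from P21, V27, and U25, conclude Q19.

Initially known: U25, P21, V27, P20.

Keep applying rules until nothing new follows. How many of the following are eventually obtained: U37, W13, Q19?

1

From P21, V27, and U25, R14 gives Q19.
U37 would need S11 (R8), but S11 is never established.
W13 would need S21 and T10 (R5), but S21 is never established.
Q19: reached.
Reached: Q19 — 1 of the 3.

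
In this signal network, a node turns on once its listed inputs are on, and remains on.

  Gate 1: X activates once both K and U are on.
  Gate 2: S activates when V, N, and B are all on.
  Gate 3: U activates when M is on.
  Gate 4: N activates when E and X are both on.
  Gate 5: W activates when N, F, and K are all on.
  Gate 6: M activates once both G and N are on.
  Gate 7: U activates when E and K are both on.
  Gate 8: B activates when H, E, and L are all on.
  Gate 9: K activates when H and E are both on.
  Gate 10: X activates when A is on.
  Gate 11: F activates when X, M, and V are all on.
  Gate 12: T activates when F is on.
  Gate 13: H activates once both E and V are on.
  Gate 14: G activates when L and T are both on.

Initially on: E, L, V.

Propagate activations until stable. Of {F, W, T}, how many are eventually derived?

F would need X, M, and V (Gate 11), but M never turns on.
W would need N, F, and K (Gate 5), but F never turns on.
T would need F (Gate 12), but F never turns on.
None of the 3 are reached.

0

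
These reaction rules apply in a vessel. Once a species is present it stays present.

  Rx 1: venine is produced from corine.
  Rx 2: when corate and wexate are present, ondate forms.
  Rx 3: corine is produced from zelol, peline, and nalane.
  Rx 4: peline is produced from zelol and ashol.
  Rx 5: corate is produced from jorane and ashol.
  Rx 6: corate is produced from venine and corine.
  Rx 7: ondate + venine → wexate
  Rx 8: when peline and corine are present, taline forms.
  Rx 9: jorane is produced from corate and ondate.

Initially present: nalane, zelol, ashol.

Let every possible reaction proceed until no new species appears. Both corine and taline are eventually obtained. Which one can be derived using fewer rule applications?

corine

corine: zelol and ashol present → peline forms (Rx 4). zelol, peline, and nalane present → corine forms (Rx 3). [2 rule applications]
taline: zelol and ashol present → peline forms (Rx 4). zelol, peline, and nalane present → corine forms (Rx 3). peline and corine present → taline forms (Rx 8). [3 rule applications]
corine needs fewer.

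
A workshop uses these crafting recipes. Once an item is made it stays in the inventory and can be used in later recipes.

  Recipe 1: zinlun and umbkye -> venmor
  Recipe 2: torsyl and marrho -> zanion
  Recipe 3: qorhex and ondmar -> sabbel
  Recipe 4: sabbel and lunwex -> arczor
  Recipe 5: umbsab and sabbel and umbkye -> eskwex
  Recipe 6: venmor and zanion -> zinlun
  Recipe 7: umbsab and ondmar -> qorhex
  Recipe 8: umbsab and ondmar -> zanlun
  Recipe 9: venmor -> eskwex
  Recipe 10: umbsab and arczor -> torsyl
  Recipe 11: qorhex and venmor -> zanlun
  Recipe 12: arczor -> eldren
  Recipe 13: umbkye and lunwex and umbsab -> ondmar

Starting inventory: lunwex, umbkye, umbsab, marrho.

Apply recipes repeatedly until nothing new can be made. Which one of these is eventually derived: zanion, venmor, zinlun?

zanion

umbkye and lunwex and umbsab -> ondmar (Recipe 13).
Using Recipe 7, umbsab and ondmar make qorhex.
qorhex and ondmar -> sabbel (Recipe 3).
sabbel and lunwex -> arczor (Recipe 4).
Using Recipe 10, umbsab and arczor make torsyl.
torsyl and marrho -> zanion (Recipe 2).
zinlun would need venmor and zanion (Recipe 6), but venmor is never obtained. venmor would need zinlun and umbkye (Recipe 1), but zinlun is never obtained.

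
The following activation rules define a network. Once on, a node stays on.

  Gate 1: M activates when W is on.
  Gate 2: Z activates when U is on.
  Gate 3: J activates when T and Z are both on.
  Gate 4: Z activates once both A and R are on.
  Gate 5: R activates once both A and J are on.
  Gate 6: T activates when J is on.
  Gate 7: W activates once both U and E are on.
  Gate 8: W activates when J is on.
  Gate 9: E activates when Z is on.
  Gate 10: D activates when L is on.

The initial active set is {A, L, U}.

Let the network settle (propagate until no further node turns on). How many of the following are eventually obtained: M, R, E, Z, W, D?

Gate 2: U on → Z on.
Gate 10: L on → D on.
Gate 9: Z on → E on.
Gate 7: U and E on → W on.
Gate 1: W on → M on.
M: reached.
R would need A and J (Gate 5), but J never turns on.
E: reached.
Z: reached.
W: reached.
D: reached.
Reached: M, E, Z, W, and D — 5 of the 6.

5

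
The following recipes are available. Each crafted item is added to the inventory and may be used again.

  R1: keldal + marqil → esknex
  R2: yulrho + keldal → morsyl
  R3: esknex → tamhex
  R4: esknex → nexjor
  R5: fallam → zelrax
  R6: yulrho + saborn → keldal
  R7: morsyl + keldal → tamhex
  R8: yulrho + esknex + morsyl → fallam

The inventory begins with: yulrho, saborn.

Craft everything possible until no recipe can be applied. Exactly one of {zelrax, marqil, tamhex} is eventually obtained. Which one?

tamhex

Using R6, yulrho and saborn make keldal.
yulrho + keldal → morsyl (R2).
Using R7, morsyl and keldal make tamhex.
No rule produces marqil, and it is not given. zelrax would need fallam (R5), but fallam is never obtained.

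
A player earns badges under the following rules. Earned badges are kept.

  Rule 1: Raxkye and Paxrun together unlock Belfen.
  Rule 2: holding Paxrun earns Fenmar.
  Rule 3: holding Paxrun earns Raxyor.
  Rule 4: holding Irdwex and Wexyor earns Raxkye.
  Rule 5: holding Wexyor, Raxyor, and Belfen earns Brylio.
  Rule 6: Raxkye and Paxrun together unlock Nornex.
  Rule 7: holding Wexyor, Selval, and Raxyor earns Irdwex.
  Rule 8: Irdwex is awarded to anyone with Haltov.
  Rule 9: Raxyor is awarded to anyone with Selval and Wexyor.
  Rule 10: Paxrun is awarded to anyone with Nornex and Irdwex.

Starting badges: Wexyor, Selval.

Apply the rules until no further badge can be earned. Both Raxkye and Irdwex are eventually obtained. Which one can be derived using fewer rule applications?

Irdwex: With Selval and Wexyor, Raxyor is earned (Rule 9). With Wexyor, Selval, and Raxyor, Irdwex is earned (Rule 7). [2 rule applications]
Raxkye: With Selval and Wexyor, Raxyor is earned (Rule 9). With Wexyor, Selval, and Raxyor, Irdwex is earned (Rule 7). With Irdwex and Wexyor, Raxkye is earned (Rule 4). [3 rule applications]
Irdwex needs fewer.

Irdwex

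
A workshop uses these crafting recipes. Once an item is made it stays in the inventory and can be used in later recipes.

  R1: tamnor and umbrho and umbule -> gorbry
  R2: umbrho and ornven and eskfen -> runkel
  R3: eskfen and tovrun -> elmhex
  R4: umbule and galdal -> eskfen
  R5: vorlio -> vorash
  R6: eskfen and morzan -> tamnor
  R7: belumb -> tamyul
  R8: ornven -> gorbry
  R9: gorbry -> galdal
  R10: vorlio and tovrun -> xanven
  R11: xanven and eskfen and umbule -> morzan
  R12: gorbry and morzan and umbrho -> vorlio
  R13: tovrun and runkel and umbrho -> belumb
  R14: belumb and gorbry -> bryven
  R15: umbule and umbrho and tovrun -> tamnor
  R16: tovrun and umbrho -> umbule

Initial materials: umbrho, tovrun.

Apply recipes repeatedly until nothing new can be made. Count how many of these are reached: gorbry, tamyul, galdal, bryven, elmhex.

3

Using R16, tovrun and umbrho make umbule.
Using R15, umbule, umbrho, and tovrun make tamnor.
Using R1, tamnor, umbrho, and umbule make gorbry.
gorbry -> galdal (R9).
umbule and galdal -> eskfen (R4).
Using R3, eskfen and tovrun make elmhex.
gorbry: reached.
tamyul would need belumb (R7), but belumb is never obtained.
galdal: reached.
bryven would need belumb and gorbry (R14), but belumb is never obtained.
elmhex: reached.
Reached: gorbry, galdal, and elmhex — 3 of the 5.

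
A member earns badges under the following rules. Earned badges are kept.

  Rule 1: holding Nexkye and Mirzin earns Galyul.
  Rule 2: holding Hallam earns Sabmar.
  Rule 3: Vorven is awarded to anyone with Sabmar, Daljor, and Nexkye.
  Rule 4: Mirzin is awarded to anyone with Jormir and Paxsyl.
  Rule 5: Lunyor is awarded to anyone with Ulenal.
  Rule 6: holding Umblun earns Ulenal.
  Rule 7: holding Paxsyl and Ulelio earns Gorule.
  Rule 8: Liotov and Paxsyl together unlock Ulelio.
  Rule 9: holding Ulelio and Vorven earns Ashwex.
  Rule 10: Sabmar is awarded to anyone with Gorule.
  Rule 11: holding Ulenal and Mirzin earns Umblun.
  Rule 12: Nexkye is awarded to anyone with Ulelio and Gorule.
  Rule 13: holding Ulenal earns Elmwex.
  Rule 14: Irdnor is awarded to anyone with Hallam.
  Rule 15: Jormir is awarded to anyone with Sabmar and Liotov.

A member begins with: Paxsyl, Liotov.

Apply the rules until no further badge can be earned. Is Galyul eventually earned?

With Liotov and Paxsyl, Ulelio is earned (Rule 8).
With Paxsyl and Ulelio, Gorule is earned (Rule 7).
With Ulelio and Gorule, Nexkye is earned (Rule 12).
With Gorule, Sabmar is earned (Rule 10).
With Sabmar and Liotov, Jormir is earned (Rule 15).
With Jormir and Paxsyl, Mirzin is earned (Rule 4).
With Nexkye and Mirzin, Galyul is earned (Rule 1).

Yes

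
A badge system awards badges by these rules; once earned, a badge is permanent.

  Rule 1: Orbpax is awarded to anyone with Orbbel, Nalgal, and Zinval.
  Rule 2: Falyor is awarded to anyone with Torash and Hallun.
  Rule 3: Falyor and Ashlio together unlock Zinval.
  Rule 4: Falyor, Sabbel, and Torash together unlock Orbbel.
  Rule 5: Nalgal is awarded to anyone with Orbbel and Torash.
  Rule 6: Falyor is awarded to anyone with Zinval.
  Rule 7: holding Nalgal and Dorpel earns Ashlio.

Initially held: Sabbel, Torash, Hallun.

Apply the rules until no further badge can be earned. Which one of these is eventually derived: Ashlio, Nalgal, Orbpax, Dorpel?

Nalgal

With Torash and Hallun, Falyor is earned (Rule 2).
With Falyor, Sabbel, and Torash, Orbbel is earned (Rule 4).
With Orbbel and Torash, Nalgal is earned (Rule 5).
No rule produces Dorpel, and it is not given. Ashlio would need Nalgal and Dorpel (Rule 7), but Dorpel is never earned. Orbpax would need Orbbel, Nalgal, and Zinval (Rule 1), but Zinval is never earned.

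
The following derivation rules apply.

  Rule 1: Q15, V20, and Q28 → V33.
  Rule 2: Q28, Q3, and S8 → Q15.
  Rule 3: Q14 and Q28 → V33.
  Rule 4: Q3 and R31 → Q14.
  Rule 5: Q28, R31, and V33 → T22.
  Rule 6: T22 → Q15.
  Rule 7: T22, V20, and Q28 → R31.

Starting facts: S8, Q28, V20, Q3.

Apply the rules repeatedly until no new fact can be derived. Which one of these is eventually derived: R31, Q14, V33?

From Q28, Q3, and S8, Rule 2 gives Q15.
From Q15, V20, and Q28, Rule 1 gives V33.
Q14 would need Q3 and R31 (Rule 4), but R31 is never established. R31 would need T22, V20, and Q28 (Rule 7), but T22 is never established.

V33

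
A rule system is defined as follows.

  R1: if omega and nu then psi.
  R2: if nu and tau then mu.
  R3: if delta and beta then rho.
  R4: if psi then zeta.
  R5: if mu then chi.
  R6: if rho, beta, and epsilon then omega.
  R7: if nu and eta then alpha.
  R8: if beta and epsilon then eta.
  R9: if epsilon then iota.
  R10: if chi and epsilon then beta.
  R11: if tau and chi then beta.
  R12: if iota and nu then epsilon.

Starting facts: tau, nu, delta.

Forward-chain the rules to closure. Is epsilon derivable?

No

epsilon would need iota and nu (R12), but iota is never established.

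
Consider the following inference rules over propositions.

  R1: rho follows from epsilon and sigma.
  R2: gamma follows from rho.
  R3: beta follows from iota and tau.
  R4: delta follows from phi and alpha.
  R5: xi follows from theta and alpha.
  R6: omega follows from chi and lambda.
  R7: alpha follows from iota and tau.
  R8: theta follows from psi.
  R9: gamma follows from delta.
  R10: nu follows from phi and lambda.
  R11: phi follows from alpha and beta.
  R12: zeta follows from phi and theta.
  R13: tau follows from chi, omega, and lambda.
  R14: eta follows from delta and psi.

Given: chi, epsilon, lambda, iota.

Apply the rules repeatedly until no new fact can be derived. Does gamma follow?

chi and lambda hold, so omega follows (R6).
From chi, omega, and lambda, R13 gives tau.
From iota and tau, R7 gives alpha.
iota and tau hold, so beta follows (R3).
alpha and beta hold, so phi follows (R11).
From phi and alpha, R4 gives delta.
From delta, R9 gives gamma.

Yes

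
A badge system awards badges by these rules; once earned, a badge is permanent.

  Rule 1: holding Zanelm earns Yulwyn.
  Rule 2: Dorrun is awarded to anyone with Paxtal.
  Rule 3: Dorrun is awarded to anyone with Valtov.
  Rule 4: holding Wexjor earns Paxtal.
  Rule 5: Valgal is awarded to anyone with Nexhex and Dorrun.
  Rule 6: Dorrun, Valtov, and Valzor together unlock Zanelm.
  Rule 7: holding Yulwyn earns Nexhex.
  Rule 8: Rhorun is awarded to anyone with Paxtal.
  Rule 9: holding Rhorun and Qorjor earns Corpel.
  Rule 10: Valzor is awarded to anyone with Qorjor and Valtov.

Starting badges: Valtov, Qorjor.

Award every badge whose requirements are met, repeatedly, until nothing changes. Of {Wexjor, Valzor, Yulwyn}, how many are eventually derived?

With Qorjor and Valtov, Valzor is earned (Rule 10).
With Valtov, Dorrun is earned (Rule 3).
With Dorrun, Valtov, and Valzor, Zanelm is earned (Rule 6).
With Zanelm, Yulwyn is earned (Rule 1).
No rule produces Wexjor, and it is not given.
Valzor: reached.
Yulwyn: reached.
Reached: Valzor and Yulwyn — 2 of the 3.

2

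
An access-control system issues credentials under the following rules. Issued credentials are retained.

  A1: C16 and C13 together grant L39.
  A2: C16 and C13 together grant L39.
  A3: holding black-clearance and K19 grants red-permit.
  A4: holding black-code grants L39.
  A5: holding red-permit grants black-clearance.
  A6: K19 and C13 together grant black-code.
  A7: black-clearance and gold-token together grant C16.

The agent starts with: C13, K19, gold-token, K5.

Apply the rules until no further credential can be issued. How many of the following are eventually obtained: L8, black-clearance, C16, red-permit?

No rule produces L8, and it is not given.
black-clearance would need red-permit (A5), but red-permit is never granted.
C16 would need black-clearance and gold-token (A7), but black-clearance is never granted.
red-permit would need black-clearance and K19 (A3), but black-clearance is never granted.
None of the 4 are reached.

0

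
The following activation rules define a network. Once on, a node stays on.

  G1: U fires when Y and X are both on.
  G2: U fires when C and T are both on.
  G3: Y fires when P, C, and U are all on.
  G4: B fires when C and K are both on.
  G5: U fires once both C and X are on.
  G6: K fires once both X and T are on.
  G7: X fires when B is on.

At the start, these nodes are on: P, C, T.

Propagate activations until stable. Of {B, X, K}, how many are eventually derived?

0

B would need C and K (G4), but K never turns on.
X would need B (G7), but B never turns on.
K would need X and T (G6), but X never turns on.
None of the 3 are reached.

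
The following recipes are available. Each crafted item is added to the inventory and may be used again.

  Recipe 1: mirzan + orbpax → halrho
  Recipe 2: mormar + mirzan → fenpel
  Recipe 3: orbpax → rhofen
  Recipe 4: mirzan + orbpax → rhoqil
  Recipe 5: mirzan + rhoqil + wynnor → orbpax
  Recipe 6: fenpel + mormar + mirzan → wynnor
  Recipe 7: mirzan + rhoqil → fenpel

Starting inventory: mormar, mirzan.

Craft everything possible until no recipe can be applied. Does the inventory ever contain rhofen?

rhofen would need orbpax (Recipe 3), but orbpax is never obtained.

No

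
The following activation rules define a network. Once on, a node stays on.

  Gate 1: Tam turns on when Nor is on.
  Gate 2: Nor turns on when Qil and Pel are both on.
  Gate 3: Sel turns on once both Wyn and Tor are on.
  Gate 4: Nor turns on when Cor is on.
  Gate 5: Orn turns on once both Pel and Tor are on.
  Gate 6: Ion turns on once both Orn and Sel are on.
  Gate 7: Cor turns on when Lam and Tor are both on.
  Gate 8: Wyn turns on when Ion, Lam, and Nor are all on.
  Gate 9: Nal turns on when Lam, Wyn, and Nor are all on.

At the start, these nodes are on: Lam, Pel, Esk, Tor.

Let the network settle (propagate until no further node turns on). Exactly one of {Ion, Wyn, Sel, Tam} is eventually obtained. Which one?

Gate 7: Lam and Tor on → Cor on.
Cor is on, so Nor turns on (Gate 4).
Nor is on, so Tam turns on (Gate 1).
Sel would need Wyn and Tor (Gate 3), but Wyn never turns on. Ion would need Orn and Sel (Gate 6), but Sel never turns on. Wyn would need Ion, Lam, and Nor (Gate 8), but Ion never turns on.

Tam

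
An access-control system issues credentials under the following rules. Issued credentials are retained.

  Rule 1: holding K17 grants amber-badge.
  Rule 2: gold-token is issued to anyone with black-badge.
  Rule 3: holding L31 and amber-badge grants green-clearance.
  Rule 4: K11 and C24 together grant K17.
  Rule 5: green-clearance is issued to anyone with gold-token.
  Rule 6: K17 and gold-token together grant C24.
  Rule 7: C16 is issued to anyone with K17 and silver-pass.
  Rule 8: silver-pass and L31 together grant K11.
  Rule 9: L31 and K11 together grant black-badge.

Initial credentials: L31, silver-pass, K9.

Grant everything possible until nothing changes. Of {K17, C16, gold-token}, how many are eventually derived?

1

Holding silver-pass and L31 grants K11 (Rule 8).
Holding L31 and K11 grants black-badge (Rule 9).
Holding black-badge grants gold-token (Rule 2).
K17 would need K11 and C24 (Rule 4), but C24 is never granted.
C16 would need K17 and silver-pass (Rule 7), but K17 is never granted.
gold-token: reached.
Reached: gold-token — 1 of the 3.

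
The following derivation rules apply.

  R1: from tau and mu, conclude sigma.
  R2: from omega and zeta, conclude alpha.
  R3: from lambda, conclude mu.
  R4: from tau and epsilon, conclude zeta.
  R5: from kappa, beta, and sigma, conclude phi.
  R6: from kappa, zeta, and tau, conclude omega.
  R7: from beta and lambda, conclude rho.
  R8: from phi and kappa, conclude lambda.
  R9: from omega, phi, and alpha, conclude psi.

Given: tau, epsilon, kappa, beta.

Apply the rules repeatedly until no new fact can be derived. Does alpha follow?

Yes

From tau and epsilon, R4 gives zeta.
From kappa, zeta, and tau, R6 gives omega.
From omega and zeta, R2 gives alpha.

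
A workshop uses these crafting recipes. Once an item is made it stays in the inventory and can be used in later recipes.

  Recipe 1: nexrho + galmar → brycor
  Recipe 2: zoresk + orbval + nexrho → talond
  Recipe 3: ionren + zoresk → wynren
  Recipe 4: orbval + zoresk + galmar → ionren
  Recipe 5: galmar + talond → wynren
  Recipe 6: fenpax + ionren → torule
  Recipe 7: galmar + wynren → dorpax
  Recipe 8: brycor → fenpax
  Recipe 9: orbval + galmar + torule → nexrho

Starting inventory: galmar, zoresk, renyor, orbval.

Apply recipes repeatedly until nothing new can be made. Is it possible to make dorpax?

Using Recipe 4, orbval, zoresk, and galmar make ionren.
ionren + zoresk → wynren (Recipe 3).
galmar + wynren → dorpax (Recipe 7).

Yes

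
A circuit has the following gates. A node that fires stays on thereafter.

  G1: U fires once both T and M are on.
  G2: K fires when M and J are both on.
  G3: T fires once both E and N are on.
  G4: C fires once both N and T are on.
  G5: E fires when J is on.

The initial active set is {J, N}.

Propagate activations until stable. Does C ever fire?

G5: J on → E on.
E and N are on, so T fires (G3).
G4: N and T on → C on.

Yes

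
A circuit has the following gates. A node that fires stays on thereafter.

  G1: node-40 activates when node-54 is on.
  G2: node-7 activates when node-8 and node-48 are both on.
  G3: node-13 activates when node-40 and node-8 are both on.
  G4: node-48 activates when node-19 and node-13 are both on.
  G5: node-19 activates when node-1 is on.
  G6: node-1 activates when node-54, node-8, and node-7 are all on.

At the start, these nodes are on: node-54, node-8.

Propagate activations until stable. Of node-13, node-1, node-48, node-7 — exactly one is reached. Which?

node-54 is on, so node-40 activates (G1).
node-40 and node-8 are on, so node-13 activates (G3).
node-48 would need node-19 and node-13 (G4), but node-19 never turns on. node-1 would need node-54, node-8, and node-7 (G6), but node-7 never turns on. node-7 would need node-8 and node-48 (G2), but node-48 never turns on.

node-13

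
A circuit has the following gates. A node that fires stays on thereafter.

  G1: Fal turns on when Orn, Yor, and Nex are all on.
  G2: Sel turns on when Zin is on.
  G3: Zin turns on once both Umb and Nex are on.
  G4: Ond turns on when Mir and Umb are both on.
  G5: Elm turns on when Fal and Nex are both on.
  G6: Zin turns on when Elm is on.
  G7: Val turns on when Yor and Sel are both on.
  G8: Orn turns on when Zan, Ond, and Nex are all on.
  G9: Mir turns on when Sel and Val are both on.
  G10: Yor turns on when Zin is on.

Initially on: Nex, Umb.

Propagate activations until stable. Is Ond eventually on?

Yes

Umb and Nex are on, so Zin turns on (G3).
Zin is on, so Sel turns on (G2).
Zin is on, so Yor turns on (G10).
G7: Yor and Sel on → Val on.
Sel and Val are on, so Mir turns on (G9).
G4: Mir and Umb on → Ond on.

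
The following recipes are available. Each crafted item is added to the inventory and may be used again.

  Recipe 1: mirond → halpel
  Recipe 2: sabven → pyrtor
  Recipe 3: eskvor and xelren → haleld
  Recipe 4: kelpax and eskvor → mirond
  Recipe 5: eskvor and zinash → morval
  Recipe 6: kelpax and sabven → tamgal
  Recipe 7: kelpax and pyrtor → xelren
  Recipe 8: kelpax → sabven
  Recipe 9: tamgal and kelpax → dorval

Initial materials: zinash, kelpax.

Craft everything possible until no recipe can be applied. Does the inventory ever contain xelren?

kelpax → sabven (Recipe 8).
Using Recipe 2, sabven makes pyrtor.
Using Recipe 7, kelpax and pyrtor make xelren.

Yes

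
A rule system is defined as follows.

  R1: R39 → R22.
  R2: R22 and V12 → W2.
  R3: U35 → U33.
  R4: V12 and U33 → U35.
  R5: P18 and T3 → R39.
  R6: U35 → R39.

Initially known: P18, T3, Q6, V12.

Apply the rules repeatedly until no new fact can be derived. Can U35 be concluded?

U35 would need V12 and U33 (R4), but U33 is never established.

No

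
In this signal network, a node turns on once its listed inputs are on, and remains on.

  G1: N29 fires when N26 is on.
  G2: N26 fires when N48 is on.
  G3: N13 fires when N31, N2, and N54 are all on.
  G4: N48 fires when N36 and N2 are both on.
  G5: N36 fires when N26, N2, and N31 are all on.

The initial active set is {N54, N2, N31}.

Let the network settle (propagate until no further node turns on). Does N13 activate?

Yes

N31, N2, and N54 are on, so N13 fires (G3).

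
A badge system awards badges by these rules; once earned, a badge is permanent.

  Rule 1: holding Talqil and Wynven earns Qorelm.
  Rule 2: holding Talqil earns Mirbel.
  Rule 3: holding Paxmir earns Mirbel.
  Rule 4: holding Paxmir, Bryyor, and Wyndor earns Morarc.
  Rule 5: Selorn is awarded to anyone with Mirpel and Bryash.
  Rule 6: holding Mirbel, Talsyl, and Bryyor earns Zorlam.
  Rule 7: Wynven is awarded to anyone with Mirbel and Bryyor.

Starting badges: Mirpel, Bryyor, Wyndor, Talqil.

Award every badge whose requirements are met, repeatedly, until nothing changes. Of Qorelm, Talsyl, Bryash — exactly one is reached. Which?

Qorelm

With Talqil, Mirbel is earned (Rule 2).
With Mirbel and Bryyor, Wynven is earned (Rule 7).
With Talqil and Wynven, Qorelm is earned (Rule 1).
No rule produces Bryash, and it is not given. No rule produces Talsyl, and it is not given.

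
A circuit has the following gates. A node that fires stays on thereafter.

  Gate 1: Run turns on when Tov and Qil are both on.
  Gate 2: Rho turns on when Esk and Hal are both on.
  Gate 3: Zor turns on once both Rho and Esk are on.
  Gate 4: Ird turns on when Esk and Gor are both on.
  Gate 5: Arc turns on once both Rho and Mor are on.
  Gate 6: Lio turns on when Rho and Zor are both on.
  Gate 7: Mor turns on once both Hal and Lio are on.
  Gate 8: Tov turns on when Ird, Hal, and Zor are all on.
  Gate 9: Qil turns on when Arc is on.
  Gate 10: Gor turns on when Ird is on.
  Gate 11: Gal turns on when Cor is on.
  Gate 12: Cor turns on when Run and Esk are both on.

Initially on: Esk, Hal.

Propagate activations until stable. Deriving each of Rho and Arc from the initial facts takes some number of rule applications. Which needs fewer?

Rho: Esk and Hal are on, so Rho turns on (Gate 2). [1 rule application]
Arc: Gate 2: Esk and Hal on → Rho on. Rho and Esk are on, so Zor turns on (Gate 3). Gate 6: Rho and Zor on → Lio on. Hal and Lio are on, so Mor turns on (Gate 7). Rho and Mor are on, so Arc turns on (Gate 5). [5 rule applications]
Rho needs fewer.

Rho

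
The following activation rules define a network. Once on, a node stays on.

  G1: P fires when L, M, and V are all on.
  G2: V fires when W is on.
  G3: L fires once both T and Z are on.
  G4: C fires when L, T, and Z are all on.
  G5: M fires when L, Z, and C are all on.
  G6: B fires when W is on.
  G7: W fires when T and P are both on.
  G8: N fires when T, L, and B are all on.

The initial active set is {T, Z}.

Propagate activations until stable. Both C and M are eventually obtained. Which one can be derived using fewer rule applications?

C: G3: T and Z on → L on. G4: L, T, and Z on → C on. [2 rule applications]
M: G3: T and Z on → L on. L, T, and Z are on, so C fires (G4). L, Z, and C are on, so M fires (G5). [3 rule applications]
C needs fewer.

C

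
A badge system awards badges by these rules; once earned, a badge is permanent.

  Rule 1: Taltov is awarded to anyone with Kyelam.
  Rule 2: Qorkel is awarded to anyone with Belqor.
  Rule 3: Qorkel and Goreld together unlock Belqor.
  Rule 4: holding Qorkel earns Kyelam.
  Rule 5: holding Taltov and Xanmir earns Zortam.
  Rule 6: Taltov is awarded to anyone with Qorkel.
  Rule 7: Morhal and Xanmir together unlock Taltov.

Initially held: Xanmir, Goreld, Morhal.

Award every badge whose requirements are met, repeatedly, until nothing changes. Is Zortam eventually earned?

Yes

With Morhal and Xanmir, Taltov is earned (Rule 7).
With Taltov and Xanmir, Zortam is earned (Rule 5).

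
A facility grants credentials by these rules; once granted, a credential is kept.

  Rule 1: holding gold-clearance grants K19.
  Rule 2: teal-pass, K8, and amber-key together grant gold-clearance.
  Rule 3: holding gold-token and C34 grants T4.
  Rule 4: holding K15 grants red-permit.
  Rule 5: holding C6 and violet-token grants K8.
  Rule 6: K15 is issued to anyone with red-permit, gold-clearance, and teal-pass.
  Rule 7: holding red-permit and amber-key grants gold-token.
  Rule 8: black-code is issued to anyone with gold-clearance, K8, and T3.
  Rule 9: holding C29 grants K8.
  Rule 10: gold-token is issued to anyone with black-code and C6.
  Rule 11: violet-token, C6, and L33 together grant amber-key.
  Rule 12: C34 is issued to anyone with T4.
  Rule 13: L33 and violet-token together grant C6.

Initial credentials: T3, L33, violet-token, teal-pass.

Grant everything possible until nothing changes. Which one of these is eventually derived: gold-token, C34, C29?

Holding L33 and violet-token grants C6 (Rule 13).
Holding violet-token, C6, and L33 grants amber-key (Rule 11).
Holding C6 and violet-token grants K8 (Rule 5).
Holding teal-pass, K8, and amber-key grants gold-clearance (Rule 2).
Holding gold-clearance, K8, and T3 grants black-code (Rule 8).
Holding black-code and C6 grants gold-token (Rule 10).
No rule produces C29, and it is not given. C34 would need T4 (Rule 12), but T4 is never granted.

gold-token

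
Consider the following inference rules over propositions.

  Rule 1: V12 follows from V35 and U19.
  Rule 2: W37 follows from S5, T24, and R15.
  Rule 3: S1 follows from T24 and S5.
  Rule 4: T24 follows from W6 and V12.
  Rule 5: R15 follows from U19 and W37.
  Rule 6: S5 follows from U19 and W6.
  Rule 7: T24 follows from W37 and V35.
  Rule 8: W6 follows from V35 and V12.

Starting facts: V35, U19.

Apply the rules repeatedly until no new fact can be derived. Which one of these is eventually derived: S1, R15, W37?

From V35 and U19, Rule 1 gives V12.
From V35 and V12, Rule 8 gives W6.
W6 and V12 hold, so T24 follows (Rule 4).
U19 and W6 hold, so S5 follows (Rule 6).
From T24 and S5, Rule 3 gives S1.
W37 would need S5, T24, and R15 (Rule 2), but R15 is never established. R15 would need U19 and W37 (Rule 5), but W37 is never established.

S1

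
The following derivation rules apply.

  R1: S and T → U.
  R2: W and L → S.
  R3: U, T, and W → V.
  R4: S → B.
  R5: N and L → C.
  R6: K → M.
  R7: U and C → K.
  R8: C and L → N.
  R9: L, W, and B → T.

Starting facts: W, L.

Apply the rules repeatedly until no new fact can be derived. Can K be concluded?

No

K would need U and C (R7), but C is never established.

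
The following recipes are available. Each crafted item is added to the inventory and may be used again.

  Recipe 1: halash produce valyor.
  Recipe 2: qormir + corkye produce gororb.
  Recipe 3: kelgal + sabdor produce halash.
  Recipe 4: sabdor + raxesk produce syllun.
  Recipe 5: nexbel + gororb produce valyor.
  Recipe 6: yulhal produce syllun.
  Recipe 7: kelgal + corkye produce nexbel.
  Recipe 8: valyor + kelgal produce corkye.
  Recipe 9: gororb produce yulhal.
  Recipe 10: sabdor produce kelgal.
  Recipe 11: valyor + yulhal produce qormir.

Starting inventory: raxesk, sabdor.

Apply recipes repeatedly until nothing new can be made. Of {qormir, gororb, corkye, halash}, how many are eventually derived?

2

Using Recipe 10, sabdor makes kelgal.
kelgal + sabdor → halash (Recipe 3).
halash → valyor (Recipe 1).
valyor + kelgal → corkye (Recipe 8).
qormir would need valyor and yulhal (Recipe 11), but yulhal is never obtained.
gororb would need qormir and corkye (Recipe 2), but qormir is never obtained.
corkye: reached.
halash: reached.
Reached: corkye and halash — 2 of the 4.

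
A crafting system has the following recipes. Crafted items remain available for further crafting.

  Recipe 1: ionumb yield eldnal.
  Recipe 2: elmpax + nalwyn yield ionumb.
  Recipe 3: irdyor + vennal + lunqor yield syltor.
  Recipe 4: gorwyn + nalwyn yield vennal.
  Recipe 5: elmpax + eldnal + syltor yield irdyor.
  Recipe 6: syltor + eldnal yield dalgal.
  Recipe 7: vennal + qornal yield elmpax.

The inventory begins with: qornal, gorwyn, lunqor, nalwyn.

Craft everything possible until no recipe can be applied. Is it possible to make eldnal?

Yes

Using Recipe 4, gorwyn and nalwyn make vennal.
vennal + qornal → elmpax (Recipe 7).
Using Recipe 2, elmpax and nalwyn make ionumb.
ionumb → eldnal (Recipe 1).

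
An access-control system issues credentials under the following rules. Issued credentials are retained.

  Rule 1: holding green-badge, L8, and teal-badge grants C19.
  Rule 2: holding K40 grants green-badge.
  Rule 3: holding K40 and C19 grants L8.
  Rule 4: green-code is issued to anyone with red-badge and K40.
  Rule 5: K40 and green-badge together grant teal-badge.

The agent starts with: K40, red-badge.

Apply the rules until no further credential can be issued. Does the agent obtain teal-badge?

Holding K40 grants green-badge (Rule 2).
Holding K40 and green-badge grants teal-badge (Rule 5).

Yes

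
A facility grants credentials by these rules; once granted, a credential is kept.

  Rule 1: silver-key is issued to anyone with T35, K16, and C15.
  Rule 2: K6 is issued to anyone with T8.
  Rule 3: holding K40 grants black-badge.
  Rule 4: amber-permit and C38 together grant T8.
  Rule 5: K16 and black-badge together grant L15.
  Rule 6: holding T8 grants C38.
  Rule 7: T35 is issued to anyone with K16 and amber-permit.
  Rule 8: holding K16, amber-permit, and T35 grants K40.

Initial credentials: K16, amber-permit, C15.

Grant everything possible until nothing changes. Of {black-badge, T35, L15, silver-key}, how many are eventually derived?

Holding K16 and amber-permit grants T35 (Rule 7).
Holding K16, amber-permit, and T35 grants K40 (Rule 8).
Holding T35, K16, and C15 grants silver-key (Rule 1).
Holding K40 grants black-badge (Rule 3).
Holding K16 and black-badge grants L15 (Rule 5).
black-badge: reached.
T35: reached.
L15: reached.
silver-key: reached.
All 4 are reached.

4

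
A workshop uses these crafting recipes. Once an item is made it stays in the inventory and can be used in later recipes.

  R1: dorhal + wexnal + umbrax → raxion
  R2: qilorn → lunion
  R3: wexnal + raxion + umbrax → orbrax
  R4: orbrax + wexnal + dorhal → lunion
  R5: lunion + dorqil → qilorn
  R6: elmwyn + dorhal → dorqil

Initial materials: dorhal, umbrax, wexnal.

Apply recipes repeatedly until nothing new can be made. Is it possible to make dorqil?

No

dorqil would need elmwyn and dorhal (R6), but elmwyn is never obtained.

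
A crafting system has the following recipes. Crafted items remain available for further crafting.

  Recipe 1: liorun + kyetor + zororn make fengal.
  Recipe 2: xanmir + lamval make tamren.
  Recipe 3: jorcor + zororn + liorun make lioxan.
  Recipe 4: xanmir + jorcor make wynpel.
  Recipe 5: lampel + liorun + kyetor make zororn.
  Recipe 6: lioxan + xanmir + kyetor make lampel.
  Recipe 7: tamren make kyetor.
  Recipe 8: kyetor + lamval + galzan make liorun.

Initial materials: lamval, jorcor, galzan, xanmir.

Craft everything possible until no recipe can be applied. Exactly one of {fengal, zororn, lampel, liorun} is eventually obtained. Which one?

xanmir + lamval → tamren (Recipe 2).
Using Recipe 7, tamren makes kyetor.
Using Recipe 8, kyetor, lamval, and galzan make liorun.
fengal would need liorun, kyetor, and zororn (Recipe 1), but zororn is never obtained. lampel would need lioxan, xanmir, and kyetor (Recipe 6), but lioxan is never obtained. zororn would need lampel, liorun, and kyetor (Recipe 5), but lampel is never obtained.

liorun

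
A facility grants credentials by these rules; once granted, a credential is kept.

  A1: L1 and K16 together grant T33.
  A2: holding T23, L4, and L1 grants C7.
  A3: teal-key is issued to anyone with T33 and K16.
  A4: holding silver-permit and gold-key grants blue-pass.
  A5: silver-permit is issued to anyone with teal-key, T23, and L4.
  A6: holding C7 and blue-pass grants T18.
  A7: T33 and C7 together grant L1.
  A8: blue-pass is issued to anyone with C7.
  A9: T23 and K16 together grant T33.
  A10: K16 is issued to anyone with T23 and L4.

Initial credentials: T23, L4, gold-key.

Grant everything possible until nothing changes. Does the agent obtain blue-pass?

Yes

Holding T23 and L4 grants K16 (A10).
Holding T23 and K16 grants T33 (A9).
Holding T33 and K16 grants teal-key (A3).
Holding teal-key, T23, and L4 grants silver-permit (A5).
Holding silver-permit and gold-key grants blue-pass (A4).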